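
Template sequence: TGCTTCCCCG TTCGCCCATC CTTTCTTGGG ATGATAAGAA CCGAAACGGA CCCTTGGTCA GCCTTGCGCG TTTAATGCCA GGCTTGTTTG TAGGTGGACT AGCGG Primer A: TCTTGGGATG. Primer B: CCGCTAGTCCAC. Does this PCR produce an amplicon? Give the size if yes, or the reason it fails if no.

Primer A (TCTTGGGATG) matches the top strand at positions 24–33; it acts as a forward primer.
Primer B's reverse complement is GTGGACTAGCGG, matching the top strand at positions 94–105; it acts as a reverse primer.
The 3' ends face each other across positions 24–105, giving an 82 bp product.

Yes — an 82 bp product.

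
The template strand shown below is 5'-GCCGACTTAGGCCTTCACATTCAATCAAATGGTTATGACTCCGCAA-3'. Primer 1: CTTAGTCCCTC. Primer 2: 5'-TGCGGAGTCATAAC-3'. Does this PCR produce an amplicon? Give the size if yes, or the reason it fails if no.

Primer 1 (CTTAGTCCCTC) does not match the top strand, and its reverse complement GAGGGACTAAG does not match either.
With no annealing site for primer 1, no amplification occurs.

No product — primer 1 has no binding site in the template.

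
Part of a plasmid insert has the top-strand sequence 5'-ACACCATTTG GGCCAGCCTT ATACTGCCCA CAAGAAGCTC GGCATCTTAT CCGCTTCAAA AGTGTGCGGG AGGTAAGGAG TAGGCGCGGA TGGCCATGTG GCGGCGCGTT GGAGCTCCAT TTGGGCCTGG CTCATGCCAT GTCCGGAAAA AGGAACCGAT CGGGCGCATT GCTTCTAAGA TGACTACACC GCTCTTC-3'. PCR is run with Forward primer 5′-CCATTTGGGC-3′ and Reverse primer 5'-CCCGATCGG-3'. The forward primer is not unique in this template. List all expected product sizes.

The forward primer CCATTTGGGC matches the top strand at positions 4–13, 117–126.
The reverse primer's reverse complement is CCGATCGGG, matching at positions 156–164.
Each forward site pairs with the reverse site to give a product ending at position 164: sizes 161, 48 bp.

161 bp, 48 bp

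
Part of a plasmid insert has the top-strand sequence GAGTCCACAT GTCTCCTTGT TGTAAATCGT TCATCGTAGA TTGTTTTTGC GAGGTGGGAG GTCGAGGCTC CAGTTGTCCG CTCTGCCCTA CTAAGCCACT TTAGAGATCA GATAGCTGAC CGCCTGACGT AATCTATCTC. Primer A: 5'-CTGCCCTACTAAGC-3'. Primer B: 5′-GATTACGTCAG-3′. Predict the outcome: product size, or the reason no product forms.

Yes — a 52 bp product.

Primer A (CTGCCCTACTAAGC) matches the top strand at positions 83–96; it acts as a forward primer.
Primer B's reverse complement is CTGACGTAATC, matching the top strand at positions 124–134; it acts as a reverse primer.
The 3' ends face each other across positions 83–134, giving a 52 bp product.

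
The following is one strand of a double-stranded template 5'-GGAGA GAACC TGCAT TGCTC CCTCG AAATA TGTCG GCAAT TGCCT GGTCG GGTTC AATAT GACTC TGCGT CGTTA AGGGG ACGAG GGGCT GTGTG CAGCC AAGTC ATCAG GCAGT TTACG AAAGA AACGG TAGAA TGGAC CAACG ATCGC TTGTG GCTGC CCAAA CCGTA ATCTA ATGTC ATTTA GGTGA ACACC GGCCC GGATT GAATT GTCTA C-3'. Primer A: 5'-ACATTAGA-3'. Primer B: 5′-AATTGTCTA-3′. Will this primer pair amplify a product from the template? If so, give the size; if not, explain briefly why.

Primer A (ACATTAGA) has reverse complement TCTAATGT, which matches the top strand at positions 172–179; primer A anneals to the top strand there with its 3' end pointing upstream toward position 172.
Primer B (AATTGTCTA) matches the top strand directly at positions 207–215; it anneals to the bottom strand with its 3' end pointing downstream toward position 215.
The 3' ends diverge (primer A extends toward position 1, primer B toward position 216), so the primers never converge on a shared product.

No product — the primers' 3' ends point away from each other.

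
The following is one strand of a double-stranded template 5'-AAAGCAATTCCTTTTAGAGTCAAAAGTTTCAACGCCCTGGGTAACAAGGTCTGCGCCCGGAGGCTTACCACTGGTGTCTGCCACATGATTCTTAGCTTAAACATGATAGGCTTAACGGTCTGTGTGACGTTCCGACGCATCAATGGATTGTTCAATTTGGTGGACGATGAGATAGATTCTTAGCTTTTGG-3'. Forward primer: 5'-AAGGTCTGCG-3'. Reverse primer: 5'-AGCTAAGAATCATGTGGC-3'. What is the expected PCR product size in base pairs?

Scanning the template, AAGGTCTGCG occurs at positions 46–55; this primer anneals to the bottom strand there with its 3' end pointing downstream.
Taking the reverse complement of AGCTAAGAATCATGTGGC gives GCCACATGATTCTTAGCT, found at positions 80–97 on the template; the primer anneals here to the top strand with its 3' end pointing upstream.
Amplicon spans positions 46–97: 52 bp.

52 bp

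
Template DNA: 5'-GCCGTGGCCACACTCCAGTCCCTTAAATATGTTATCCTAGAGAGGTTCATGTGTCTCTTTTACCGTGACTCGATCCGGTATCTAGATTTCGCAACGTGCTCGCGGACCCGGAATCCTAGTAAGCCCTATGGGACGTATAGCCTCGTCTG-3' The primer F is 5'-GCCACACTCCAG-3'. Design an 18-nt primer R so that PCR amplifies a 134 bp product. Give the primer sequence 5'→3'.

The forward primer binds at positions 7–18, so a 134 bp product ends at position 7 + 134 − 1 = 140.
The reverse primer anneals to the top strand over positions 123–140, i.e. to GCCCTATGGGACGTATAG.
Its sequence written 5'→3' is the reverse complement: CTATACGTCCCATAGGGC.

5'-CTATACGTCCCATAGGGC-3'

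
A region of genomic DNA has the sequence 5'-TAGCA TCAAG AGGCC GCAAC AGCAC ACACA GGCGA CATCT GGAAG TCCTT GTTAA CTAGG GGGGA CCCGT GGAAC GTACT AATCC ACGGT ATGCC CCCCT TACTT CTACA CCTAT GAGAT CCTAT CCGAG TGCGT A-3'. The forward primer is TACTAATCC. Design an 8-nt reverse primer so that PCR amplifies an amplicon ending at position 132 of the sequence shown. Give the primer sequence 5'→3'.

The forward primer binds at positions 77–85; the product's 3' end on the top strand is position 132.
The reverse primer anneals to the top strand over positions 125–132, i.e. to TCCGAGTG.
Its sequence written 5'→3' is the reverse complement: CACTCGGA.

5'-CACTCGGA-3'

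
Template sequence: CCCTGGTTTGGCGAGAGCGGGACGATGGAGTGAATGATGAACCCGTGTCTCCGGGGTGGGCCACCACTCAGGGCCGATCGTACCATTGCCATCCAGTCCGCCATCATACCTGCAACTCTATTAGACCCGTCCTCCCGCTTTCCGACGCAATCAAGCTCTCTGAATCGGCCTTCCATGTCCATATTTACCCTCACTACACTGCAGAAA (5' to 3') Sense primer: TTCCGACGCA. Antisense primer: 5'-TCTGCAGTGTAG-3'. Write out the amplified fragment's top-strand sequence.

Forward primer TTCCGACGCA is found on the top strand at positions 140–149.
Reverse complement of the reverse primer: CTACACTGCAGA. This occurs on the top strand at positions 194–205.
The product is the template from position 140 through 205 (66 bp).

5'-TTCCGACGCAATCAAGCTCTCTGAATCGGCCTTCCATGTCCATATTTACCCTCACTACACTGCAGA-3'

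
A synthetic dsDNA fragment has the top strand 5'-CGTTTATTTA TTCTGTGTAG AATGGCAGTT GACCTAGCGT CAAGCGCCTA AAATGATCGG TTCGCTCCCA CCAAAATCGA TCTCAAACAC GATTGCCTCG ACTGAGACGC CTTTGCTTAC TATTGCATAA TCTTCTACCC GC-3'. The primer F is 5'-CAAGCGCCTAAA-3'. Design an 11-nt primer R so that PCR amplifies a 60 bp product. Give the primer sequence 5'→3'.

5'-CGAGGCAATCG-3'

The forward primer binds at positions 41–52, so a 60 bp product ends at position 41 + 60 − 1 = 100.
The reverse primer anneals to the top strand over positions 90–100, i.e. to CGATTGCCTCG.
Its sequence written 5'→3' is the reverse complement: CGAGGCAATCG.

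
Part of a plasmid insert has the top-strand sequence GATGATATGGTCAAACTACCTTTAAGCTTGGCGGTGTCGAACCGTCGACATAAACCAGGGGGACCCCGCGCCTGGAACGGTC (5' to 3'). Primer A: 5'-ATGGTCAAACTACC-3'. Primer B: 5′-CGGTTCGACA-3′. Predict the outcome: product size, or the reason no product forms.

Yes — a 38 bp product.

Primer A (ATGGTCAAACTACC) matches the top strand at positions 7–20; it acts as a forward primer.
Primer B's reverse complement is TGTCGAACCG, matching the top strand at positions 35–44; it acts as a reverse primer.
The 3' ends face each other across positions 7–44, giving a 38 bp product.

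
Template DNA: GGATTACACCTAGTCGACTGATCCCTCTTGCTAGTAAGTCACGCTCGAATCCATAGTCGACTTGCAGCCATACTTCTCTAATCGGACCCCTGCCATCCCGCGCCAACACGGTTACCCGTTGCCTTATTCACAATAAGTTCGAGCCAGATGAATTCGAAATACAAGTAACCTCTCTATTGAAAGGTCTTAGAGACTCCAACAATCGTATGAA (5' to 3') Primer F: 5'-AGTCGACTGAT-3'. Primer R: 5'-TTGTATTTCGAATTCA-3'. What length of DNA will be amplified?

The forward primer matches the template at positions 12–22.
Reverse complement of the reverse primer: TGAATTCGAAATACAA. This occurs on the top strand at positions 149–164.
Amplicon spans positions 12–164: 153 bp.

153 bp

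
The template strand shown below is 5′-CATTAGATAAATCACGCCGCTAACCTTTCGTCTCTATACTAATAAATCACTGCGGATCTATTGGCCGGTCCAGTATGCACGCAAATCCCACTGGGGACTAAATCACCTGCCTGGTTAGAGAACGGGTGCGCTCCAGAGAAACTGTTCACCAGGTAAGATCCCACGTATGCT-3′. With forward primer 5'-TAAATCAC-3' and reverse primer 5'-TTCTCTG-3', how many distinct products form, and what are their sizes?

Three products: 133 bp, 98 bp, 42 bp

The forward primer TAAATCAC matches the top strand at positions 8–15, 43–50, 99–106.
The reverse primer's reverse complement is CAGAGAA, matching at positions 134–140.
Each forward site pairs with the reverse site to give a product ending at position 140: sizes 133, 98, 42 bp.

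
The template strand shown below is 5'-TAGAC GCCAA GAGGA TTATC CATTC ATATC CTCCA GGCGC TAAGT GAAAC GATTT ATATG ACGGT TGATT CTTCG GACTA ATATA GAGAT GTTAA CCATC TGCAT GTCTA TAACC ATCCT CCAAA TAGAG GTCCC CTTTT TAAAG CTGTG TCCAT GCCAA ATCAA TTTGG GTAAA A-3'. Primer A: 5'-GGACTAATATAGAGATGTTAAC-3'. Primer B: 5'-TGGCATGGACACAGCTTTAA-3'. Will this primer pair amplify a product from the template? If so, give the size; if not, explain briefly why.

Yes — an 85 bp product.

Primer A (GGACTAATATAGAGATGTTAAC) matches the top strand at positions 75–96; it acts as a forward primer.
Primer B's reverse complement is TTAAAGCTGTGTCCATGCCA, matching the top strand at positions 140–159; it acts as a reverse primer.
The 3' ends face each other across positions 75–159, giving an 85 bp product.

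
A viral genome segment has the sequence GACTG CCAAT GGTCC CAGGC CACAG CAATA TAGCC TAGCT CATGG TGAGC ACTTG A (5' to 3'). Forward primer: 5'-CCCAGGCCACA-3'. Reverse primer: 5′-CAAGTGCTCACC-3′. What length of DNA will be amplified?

Scanning the template, CCCAGGCCACA occurs at positions 14–24; this primer anneals to the bottom strand there with its 3' end pointing downstream.
Reverse complement of the reverse primer: GGTGAGCACTTG. This occurs on the top strand at positions 44–55.
Amplicon spans positions 14–55: 42 bp.

42 bp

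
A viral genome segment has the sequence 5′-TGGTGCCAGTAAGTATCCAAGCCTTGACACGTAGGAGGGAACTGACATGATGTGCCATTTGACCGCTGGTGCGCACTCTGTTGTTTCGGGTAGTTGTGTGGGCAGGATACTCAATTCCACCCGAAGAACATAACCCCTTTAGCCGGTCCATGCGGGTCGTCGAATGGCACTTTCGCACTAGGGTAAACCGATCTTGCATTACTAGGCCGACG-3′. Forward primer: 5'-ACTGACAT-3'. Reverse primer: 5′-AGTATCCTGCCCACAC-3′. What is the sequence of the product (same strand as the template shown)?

5'-ACTGACATGATGTGCCATTTGACCGCTGGTGCGCACTCTGTTGTTTCGGGTAGTTGTGTGGGCAGGATACT-3'

Forward primer ACTGACAT is found on the top strand at positions 41–48.
Reverse complement of the reverse primer: GTGTGGGCAGGATACT. This occurs on the top strand at positions 96–111.
The product is the template from position 41 through 111 (71 bp).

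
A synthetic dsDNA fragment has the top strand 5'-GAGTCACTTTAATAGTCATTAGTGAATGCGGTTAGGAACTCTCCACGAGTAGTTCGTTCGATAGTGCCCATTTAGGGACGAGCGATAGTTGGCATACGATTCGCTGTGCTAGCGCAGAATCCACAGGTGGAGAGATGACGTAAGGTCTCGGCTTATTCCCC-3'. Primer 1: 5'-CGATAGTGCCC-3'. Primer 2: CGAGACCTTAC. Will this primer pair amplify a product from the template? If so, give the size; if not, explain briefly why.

Yes — a 92 bp product.

Primer 1 (CGATAGTGCCC) matches the top strand at positions 59–69; it acts as a forward primer.
Primer 2's reverse complement is GTAAGGTCTCG, matching the top strand at positions 140–150; it acts as a reverse primer.
The 3' ends face each other across positions 59–150, giving a 92 bp product.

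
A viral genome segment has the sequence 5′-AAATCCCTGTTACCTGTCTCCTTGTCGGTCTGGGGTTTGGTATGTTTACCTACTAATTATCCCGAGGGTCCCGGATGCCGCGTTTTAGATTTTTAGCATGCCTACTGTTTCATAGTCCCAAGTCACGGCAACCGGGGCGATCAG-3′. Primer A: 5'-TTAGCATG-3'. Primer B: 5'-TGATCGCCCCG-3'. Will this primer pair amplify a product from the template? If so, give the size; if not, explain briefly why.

Yes — a 51 bp product.

Primer A (TTAGCATG) matches the top strand at positions 93–100; it acts as a forward primer.
Primer B's reverse complement is CGGGGCGATCA, matching the top strand at positions 133–143; it acts as a reverse primer.
The 3' ends face each other across positions 93–143, giving a 51 bp product.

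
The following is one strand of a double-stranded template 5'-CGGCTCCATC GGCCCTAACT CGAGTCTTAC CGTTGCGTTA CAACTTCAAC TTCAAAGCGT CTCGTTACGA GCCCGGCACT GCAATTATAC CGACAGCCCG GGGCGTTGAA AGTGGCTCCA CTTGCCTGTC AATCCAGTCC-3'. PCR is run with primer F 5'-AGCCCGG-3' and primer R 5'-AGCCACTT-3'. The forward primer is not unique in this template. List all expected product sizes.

The forward primer AGCCCGG matches the top strand at positions 70–76, 95–101.
The reverse primer's reverse complement is AAGTGGCT, matching at positions 110–117.
Each forward site pairs with the reverse site to give a product ending at position 117: sizes 48, 23 bp.

48 bp, 23 bp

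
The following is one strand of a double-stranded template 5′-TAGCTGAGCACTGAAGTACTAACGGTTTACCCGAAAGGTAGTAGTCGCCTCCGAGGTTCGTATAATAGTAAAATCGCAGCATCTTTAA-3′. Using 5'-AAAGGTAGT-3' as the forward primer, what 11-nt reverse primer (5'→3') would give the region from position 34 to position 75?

The product's 3' end on the top strand is position 75.
The reverse primer anneals to the top strand over positions 65–75, i.e. to ATAGTAAAATC.
Its sequence written 5'→3' is the reverse complement: GATTTTACTAT.

5'-GATTTTACTAT-3'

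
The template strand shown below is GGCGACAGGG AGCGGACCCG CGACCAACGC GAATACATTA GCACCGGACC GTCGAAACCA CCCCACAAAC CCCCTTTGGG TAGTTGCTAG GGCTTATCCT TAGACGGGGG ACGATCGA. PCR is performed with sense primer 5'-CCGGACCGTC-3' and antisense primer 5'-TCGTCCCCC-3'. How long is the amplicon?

71 bp

The forward primer matches the template at positions 44–53.
Reverse complement of the reverse primer: GGGGGACGA. This occurs on the top strand at positions 106–114.
The product runs from position 44 to position 114, so its length is 114 − 44 + 1 = 71 bp.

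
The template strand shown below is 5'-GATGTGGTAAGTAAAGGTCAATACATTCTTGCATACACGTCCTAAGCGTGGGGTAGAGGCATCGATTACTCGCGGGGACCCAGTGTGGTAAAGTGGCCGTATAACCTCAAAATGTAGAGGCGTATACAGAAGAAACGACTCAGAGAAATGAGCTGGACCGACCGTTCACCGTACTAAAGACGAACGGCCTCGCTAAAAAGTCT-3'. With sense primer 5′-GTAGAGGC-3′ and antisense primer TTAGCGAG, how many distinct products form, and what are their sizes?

Two products: 144 bp, 83 bp

The forward primer GTAGAGGC matches the top strand at positions 53–60, 114–121.
The reverse primer's reverse complement is CTCGCTAA, matching at positions 189–196.
Each forward site pairs with the reverse site to give a product ending at position 196: sizes 144, 83 bp.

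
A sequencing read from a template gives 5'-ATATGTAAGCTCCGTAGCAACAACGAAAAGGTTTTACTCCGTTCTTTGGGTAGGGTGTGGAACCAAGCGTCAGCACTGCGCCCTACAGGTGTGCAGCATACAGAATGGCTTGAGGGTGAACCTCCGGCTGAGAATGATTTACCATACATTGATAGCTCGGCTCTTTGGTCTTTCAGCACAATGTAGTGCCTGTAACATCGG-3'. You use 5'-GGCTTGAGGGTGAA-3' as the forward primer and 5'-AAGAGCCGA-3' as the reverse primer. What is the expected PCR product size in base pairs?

59 bp

Forward primer GGCTTGAGGGTGAA is found on the top strand at positions 107–120.
Taking the reverse complement of AAGAGCCGA gives TCGGCTCTT, found at positions 157–165 on the template; the primer anneals here to the top strand with its 3' end pointing upstream.
Amplicon spans positions 107–165: 59 bp.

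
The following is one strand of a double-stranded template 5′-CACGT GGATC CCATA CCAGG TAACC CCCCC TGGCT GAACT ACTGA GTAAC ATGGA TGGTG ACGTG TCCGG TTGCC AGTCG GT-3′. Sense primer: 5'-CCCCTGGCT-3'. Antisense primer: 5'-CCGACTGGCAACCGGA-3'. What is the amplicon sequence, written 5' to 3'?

Scanning the template, CCCCTGGCT occurs at positions 27–35; this primer anneals to the bottom strand there with its 3' end pointing downstream.
The reverse primer's reverse complement is TCCGGTTGCCAGTCGG, which matches the template at positions 66–81.
The product is the template from position 27 through 81 (55 bp).

5'-CCCCTGGCTGAACTACTGAGTAACATGGATGGTGACGTGTCCGGTTGCCAGTCGG-3'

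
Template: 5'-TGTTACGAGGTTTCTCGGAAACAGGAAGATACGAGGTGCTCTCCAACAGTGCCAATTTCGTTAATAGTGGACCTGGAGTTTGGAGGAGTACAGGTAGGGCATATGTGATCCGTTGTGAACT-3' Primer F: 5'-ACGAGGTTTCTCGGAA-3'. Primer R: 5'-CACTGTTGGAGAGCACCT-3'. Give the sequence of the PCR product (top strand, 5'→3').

5'-ACGAGGTTTCTCGGAAACAGGAAGATACGAGGTGCTCTCCAACAGTG-3'

Forward primer ACGAGGTTTCTCGGAA is found on the top strand at positions 5–20.
Taking the reverse complement of CACTGTTGGAGAGCACCT gives AGGTGCTCTCCAACAGTG, found at positions 34–51 on the template; the primer anneals here to the top strand with its 3' end pointing upstream.
The product is the template from position 5 through 51 (47 bp).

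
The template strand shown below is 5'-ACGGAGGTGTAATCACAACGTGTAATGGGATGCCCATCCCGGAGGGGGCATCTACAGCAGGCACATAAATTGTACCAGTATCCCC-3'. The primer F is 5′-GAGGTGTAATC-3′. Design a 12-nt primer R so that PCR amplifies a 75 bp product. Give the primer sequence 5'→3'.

5'-CTGGTACAATTT-3'

The forward primer binds at positions 4–14, so a 75 bp product ends at position 4 + 75 − 1 = 78.
The reverse primer anneals to the top strand over positions 67–78, i.e. to AAATTGTACCAG.
Its sequence written 5'→3' is the reverse complement: CTGGTACAATTT.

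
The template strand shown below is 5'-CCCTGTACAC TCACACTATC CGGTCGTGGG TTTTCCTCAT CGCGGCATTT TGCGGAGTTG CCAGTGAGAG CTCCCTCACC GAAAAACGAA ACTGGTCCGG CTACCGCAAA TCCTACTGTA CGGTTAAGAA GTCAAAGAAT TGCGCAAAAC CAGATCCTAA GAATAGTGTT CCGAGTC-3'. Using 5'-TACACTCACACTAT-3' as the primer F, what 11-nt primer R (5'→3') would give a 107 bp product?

The forward primer binds at positions 6–19, so a 107 bp product ends at position 6 + 107 − 1 = 112.
The reverse primer anneals to the top strand over positions 102–112, i.e. to TACCGCAAATC.
Its sequence written 5'→3' is the reverse complement: GATTTGCGGTA.

5'-GATTTGCGGTA-3'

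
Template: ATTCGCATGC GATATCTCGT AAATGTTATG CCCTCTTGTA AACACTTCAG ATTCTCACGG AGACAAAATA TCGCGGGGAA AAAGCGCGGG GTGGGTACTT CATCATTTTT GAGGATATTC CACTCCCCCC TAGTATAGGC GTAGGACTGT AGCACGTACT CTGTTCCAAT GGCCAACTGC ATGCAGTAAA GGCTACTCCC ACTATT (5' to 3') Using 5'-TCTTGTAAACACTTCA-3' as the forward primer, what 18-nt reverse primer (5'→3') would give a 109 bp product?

The forward primer binds at positions 34–49, so a 109 bp product ends at position 34 + 109 − 1 = 142.
The reverse primer anneals to the top strand over positions 125–142, i.e. to CCCCCCTAGTATAGGCGT.
Its sequence written 5'→3' is the reverse complement: ACGCCTATACTAGGGGGG.

5'-ACGCCTATACTAGGGGGG-3'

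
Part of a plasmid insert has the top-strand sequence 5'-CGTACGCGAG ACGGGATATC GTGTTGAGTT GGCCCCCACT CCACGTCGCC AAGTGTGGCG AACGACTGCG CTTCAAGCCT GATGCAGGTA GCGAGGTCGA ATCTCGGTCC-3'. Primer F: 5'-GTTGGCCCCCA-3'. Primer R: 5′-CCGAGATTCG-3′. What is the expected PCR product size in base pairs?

80 bp

Scanning the template, GTTGGCCCCCA occurs at positions 28–38; this primer anneals to the bottom strand there with its 3' end pointing downstream.
The reverse primer's reverse complement is CGAATCTCGG, which matches the template at positions 98–107.
The product runs from position 28 to position 107, so its length is 107 − 28 + 1 = 80 bp.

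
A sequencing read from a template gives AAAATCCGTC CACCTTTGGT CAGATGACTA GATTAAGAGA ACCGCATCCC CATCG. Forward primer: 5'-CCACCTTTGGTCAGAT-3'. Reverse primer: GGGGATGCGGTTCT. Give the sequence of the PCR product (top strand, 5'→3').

5'-CCACCTTTGGTCAGATGACTAGATTAAGAGAACCGCATCCCC-3'

Scanning the template, CCACCTTTGGTCAGAT occurs at positions 10–25; this primer anneals to the bottom strand there with its 3' end pointing downstream.
The reverse primer's reverse complement is AGAACCGCATCCCC, which matches the template at positions 38–51.
The product is the template from position 10 through 51 (42 bp).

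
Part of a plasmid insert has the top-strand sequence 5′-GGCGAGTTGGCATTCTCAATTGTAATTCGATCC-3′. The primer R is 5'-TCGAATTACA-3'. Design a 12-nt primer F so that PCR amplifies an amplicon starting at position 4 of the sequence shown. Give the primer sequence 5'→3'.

The reverse primer's reverse complement TGTAATTCGA matches the template at positions 21–30; the product starts at position 4.
The forward primer is identical to the top strand over positions 4–15: GAGTTGGCATTC.

5'-GAGTTGGCATTC-3'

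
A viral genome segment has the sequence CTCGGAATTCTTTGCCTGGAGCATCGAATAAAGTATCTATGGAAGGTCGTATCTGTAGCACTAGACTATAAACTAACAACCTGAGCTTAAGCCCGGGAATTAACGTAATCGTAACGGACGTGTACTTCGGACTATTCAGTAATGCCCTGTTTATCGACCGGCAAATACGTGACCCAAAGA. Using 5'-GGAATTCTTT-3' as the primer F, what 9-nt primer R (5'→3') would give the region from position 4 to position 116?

5'-CGTTACGAT-3'

The product's 3' end on the top strand is position 116.
The reverse primer anneals to the top strand over positions 108–116, i.e. to ATCGTAACG.
Its sequence written 5'→3' is the reverse complement: CGTTACGAT.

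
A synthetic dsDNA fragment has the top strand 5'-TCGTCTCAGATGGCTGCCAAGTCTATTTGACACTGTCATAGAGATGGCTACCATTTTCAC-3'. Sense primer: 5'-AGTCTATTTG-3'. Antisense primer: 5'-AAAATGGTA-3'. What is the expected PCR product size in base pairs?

38 bp

Scanning the template, AGTCTATTTG occurs at positions 20–29; this primer anneals to the bottom strand there with its 3' end pointing downstream.
Taking the reverse complement of AAAATGGTA gives TACCATTTT, found at positions 49–57 on the template; the primer anneals here to the top strand with its 3' end pointing upstream.
Amplicon spans positions 20–57: 38 bp.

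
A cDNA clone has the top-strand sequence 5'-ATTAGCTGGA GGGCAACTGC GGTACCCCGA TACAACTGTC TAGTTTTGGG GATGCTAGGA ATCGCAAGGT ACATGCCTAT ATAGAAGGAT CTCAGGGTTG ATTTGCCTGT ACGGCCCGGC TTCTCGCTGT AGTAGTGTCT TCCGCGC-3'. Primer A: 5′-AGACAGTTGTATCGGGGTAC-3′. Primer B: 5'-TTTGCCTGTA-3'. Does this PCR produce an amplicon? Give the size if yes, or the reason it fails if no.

Primer A (AGACAGTTGTATCGGGGTAC) has reverse complement GTACCCCGATACAACTGTCT, which matches the top strand at positions 22–41; primer A anneals to the top strand there with its 3' end pointing upstream toward position 22.
Primer B (TTTGCCTGTA) matches the top strand directly at positions 102–111; it anneals to the bottom strand with its 3' end pointing downstream toward position 111.
The 3' ends diverge (primer A extends toward position 1, primer B toward position 147), so the primers never converge on a shared product.

No product — the primers' 3' ends point away from each other.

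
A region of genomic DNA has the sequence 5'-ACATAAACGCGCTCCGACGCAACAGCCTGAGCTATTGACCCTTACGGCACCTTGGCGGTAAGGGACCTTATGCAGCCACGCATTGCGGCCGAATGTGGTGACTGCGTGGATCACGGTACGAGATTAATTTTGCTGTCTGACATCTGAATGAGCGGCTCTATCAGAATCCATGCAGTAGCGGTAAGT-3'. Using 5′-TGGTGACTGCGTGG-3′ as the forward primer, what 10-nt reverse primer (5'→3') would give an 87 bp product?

5'-ACCGCTACTG-3'

The forward primer binds at positions 96–109, so an 87 bp product ends at position 96 + 87 − 1 = 182.
The reverse primer anneals to the top strand over positions 173–182, i.e. to CAGTAGCGGT.
Its sequence written 5'→3' is the reverse complement: ACCGCTACTG.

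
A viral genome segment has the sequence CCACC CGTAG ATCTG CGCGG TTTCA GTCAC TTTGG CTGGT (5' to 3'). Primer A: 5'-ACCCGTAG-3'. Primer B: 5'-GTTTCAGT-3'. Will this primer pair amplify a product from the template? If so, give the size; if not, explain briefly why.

Primer A (ACCCGTAG) matches the top strand at positions 3–10 (3' end points downstream).
Primer B (GTTTCAGT) also matches the top strand directly, at positions 20–27 — its reverse complement ACTGAAAC is not present.
Both primers anneal to the bottom strand with 3' ends pointing the same way, so neither can prime synthesis back toward the other.

No product — both primers anneal to the same strand and extend in the same direction.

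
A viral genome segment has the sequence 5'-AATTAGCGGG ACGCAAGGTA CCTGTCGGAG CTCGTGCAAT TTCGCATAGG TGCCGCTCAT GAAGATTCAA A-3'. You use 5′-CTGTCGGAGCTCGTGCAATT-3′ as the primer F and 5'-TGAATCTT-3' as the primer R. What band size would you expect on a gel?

The forward primer matches the template at positions 22–41.
Taking the reverse complement of TGAATCTT gives AAGATTCA, found at positions 62–69 on the template; the primer anneals here to the top strand with its 3' end pointing upstream.
Product length = (reverse-primer end) − (forward-primer start) + 1 = 69 − 22 + 1 = 48 bp.

48 bp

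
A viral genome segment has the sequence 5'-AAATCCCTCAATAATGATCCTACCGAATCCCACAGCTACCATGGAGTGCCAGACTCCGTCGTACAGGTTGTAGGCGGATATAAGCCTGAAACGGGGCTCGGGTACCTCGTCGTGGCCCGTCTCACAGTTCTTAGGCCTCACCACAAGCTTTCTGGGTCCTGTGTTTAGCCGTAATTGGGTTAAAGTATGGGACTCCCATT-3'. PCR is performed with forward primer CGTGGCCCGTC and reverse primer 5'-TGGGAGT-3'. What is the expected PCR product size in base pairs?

Scanning the template, CGTGGCCCGTC occurs at positions 111–121; this primer anneals to the bottom strand there with its 3' end pointing downstream.
Taking the reverse complement of TGGGAGT gives ACTCCCA, found at positions 192–198 on the template; the primer anneals here to the top strand with its 3' end pointing upstream.
Product length = (reverse-primer end) − (forward-primer start) + 1 = 198 − 111 + 1 = 88 bp.

88 bp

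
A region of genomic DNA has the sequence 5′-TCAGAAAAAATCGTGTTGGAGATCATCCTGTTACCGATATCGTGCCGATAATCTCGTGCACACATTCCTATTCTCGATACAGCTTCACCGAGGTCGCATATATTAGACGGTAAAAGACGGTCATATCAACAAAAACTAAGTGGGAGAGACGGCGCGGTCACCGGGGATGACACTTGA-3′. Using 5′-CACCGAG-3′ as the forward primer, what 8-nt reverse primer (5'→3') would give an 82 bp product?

The forward primer binds at positions 86–92, so an 82 bp product ends at position 86 + 82 − 1 = 167.
The reverse primer anneals to the top strand over positions 160–167, i.e. to ACCGGGGA.
Its sequence written 5'→3' is the reverse complement: TCCCCGGT.

5'-TCCCCGGT-3'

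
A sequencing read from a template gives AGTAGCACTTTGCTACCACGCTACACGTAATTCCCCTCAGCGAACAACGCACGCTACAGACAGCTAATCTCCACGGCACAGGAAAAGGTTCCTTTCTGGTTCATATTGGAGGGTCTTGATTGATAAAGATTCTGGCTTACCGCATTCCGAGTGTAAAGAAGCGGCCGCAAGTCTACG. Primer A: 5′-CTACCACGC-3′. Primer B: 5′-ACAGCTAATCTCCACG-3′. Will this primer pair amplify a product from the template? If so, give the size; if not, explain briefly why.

Primer A (CTACCACGC) matches the top strand at positions 13–21 (3' end points downstream).
Primer B (ACAGCTAATCTCCACG) also matches the top strand directly, at positions 60–75 — its reverse complement CGTGGAGATTAGCTGT is not present.
Both primers anneal to the bottom strand with 3' ends pointing the same way, so neither can prime synthesis back toward the other.

No product — both primers anneal to the same strand and extend in the same direction.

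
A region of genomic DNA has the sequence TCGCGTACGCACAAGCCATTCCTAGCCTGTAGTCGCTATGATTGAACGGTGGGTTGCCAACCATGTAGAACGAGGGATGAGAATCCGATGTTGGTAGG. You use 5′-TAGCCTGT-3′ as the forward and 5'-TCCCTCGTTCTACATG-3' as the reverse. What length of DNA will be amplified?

55 bp

Scanning the template, TAGCCTGT occurs at positions 23–30; this primer anneals to the bottom strand there with its 3' end pointing downstream.
The reverse primer's reverse complement is CATGTAGAACGAGGGA, which matches the template at positions 62–77.
Product length = (reverse-primer end) − (forward-primer start) + 1 = 77 − 23 + 1 = 55 bp.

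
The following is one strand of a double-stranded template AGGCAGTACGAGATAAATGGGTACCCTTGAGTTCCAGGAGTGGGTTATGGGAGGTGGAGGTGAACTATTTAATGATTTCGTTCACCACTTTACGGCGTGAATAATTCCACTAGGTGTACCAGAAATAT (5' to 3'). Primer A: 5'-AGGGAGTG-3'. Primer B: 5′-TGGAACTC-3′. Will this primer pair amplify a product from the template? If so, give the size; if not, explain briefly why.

No product — primer A has no binding site in the template.

Primer A (AGGGAGTG) does not match the top strand, and its reverse complement CACTCCCT does not match either.
With no annealing site for primer A, no amplification occurs.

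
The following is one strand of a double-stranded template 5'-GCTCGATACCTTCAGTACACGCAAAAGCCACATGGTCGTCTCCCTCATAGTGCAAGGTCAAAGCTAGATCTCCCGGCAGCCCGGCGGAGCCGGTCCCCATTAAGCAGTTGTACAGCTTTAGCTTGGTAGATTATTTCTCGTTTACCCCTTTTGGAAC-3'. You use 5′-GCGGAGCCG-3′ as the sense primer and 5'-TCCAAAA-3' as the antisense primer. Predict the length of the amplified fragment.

Scanning the template, GCGGAGCCG occurs at positions 84–92; this primer anneals to the bottom strand there with its 3' end pointing downstream.
Reverse complement of the reverse primer: TTTTGGA. This occurs on the top strand at positions 149–155.
Amplicon spans positions 84–155: 72 bp.

72 bp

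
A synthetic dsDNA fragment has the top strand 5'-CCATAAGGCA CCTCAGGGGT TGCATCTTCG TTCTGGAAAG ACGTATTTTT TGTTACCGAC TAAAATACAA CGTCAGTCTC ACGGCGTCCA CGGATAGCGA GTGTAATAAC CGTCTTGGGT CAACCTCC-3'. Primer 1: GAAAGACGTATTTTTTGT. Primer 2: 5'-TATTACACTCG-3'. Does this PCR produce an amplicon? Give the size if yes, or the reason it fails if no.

Yes — a 73 bp product.

Primer 1 (GAAAGACGTATTTTTTGT) matches the top strand at positions 36–53; it acts as a forward primer.
Primer 2's reverse complement is CGAGTGTAATA, matching the top strand at positions 98–108; it acts as a reverse primer.
The 3' ends face each other across positions 36–108, giving a 73 bp product.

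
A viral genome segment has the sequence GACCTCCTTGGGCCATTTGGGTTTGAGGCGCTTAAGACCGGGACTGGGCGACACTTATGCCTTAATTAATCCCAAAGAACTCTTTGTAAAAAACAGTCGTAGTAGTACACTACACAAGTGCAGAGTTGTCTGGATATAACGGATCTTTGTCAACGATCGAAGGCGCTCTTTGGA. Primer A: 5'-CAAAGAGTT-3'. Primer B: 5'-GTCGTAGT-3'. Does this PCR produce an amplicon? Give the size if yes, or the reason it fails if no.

No product — the primers' 3' ends point away from each other.

Primer A (CAAAGAGTT) has reverse complement AACTCTTTG, which matches the top strand at positions 78–86; primer A anneals to the top strand there with its 3' end pointing upstream toward position 78.
Primer B (GTCGTAGT) matches the top strand directly at positions 96–103; it anneals to the bottom strand with its 3' end pointing downstream toward position 103.
The 3' ends diverge (primer A extends toward position 1, primer B toward position 174), so the primers never converge on a shared product.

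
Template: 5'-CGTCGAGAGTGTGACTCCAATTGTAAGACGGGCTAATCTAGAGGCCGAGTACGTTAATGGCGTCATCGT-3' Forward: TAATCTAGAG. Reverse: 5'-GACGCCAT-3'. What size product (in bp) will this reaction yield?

31 bp

Forward primer TAATCTAGAG is found on the top strand at positions 34–43.
Taking the reverse complement of GACGCCAT gives ATGGCGTC, found at positions 57–64 on the template; the primer anneals here to the top strand with its 3' end pointing upstream.
Amplicon spans positions 34–64: 31 bp.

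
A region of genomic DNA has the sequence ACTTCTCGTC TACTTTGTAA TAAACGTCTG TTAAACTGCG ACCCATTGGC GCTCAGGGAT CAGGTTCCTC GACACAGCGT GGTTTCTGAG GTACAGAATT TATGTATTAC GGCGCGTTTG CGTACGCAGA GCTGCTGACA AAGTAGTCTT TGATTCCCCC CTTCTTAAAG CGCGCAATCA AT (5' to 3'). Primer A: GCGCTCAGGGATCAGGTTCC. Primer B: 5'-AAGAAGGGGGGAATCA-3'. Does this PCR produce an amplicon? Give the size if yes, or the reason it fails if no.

Yes — a 118 bp product.

Primer A (GCGCTCAGGGATCAGGTTCC) matches the top strand at positions 49–68; it acts as a forward primer.
Primer B's reverse complement is TGATTCCCCCCTTCTT, matching the top strand at positions 151–166; it acts as a reverse primer.
The 3' ends face each other across positions 49–166, giving a 118 bp product.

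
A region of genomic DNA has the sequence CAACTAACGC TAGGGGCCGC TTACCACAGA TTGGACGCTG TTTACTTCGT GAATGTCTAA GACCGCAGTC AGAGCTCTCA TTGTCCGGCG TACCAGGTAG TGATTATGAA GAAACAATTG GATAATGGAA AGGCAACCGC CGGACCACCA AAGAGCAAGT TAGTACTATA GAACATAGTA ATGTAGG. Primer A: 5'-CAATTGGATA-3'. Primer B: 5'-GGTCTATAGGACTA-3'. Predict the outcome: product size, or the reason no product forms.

Primer B (GGTCTATAGGACTA) does not match the top strand, and its reverse complement TAGTCCTATAGACC does not match either.
With no annealing site for primer B, no amplification occurs.

No product — primer B has no binding site in the template.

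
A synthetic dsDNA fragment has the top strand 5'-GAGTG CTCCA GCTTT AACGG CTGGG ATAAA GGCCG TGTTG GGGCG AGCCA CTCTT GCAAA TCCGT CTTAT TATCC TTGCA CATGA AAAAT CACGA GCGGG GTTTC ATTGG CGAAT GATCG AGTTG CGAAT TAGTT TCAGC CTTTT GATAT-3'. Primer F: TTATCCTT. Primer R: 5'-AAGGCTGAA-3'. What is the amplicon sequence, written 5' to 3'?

Scanning the template, TTATCCTT occurs at positions 70–77; this primer anneals to the bottom strand there with its 3' end pointing downstream.
Taking the reverse complement of AAGGCTGAA gives TTCAGCCTT, found at positions 135–143 on the template; the primer anneals here to the top strand with its 3' end pointing upstream.
The product is the template from position 70 through 143 (74 bp).

5'-TTATCCTTGCACATGAAAAATCACGAGCGGGGTTTCATTGGCGAATGATCGAGTTGCGAATTAGTTTCAGCCTT-3'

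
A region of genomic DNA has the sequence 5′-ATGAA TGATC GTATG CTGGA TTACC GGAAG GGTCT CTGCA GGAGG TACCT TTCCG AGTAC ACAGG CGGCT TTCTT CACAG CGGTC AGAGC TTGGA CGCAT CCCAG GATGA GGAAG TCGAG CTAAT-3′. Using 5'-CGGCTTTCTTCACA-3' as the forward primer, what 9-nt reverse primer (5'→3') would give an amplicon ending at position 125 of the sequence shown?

5'-ATTAGCTCG-3'

The forward primer binds at positions 66–79; the product's 3' end on the top strand is position 125.
The reverse primer anneals to the top strand over positions 117–125, i.e. to CGAGCTAAT.
Its sequence written 5'→3' is the reverse complement: ATTAGCTCG.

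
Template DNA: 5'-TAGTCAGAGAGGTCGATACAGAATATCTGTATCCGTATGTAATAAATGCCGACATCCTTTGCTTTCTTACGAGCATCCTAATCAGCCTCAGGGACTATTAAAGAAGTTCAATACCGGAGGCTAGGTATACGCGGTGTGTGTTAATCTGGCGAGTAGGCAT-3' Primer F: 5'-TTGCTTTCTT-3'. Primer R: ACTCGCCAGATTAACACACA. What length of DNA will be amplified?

96 bp

The forward primer matches the template at positions 59–68.
Taking the reverse complement of ACTCGCCAGATTAACACACA gives TGTGTGTTAATCTGGCGAGT, found at positions 135–154 on the template; the primer anneals here to the top strand with its 3' end pointing upstream.
The product runs from position 59 to position 154, so its length is 154 − 59 + 1 = 96 bp.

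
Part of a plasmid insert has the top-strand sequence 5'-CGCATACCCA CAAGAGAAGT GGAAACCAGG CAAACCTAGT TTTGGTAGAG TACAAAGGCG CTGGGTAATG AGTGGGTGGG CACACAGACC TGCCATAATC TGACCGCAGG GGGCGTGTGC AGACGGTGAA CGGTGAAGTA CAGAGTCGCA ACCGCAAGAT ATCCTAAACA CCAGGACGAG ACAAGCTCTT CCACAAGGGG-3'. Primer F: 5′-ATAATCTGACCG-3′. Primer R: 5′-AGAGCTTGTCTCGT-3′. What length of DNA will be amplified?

95 bp

Forward primer ATAATCTGACCG is found on the top strand at positions 95–106.
Taking the reverse complement of AGAGCTTGTCTCGT gives ACGAGACAAGCTCT, found at positions 176–189 on the template; the primer anneals here to the top strand with its 3' end pointing upstream.
Amplicon spans positions 95–189: 95 bp.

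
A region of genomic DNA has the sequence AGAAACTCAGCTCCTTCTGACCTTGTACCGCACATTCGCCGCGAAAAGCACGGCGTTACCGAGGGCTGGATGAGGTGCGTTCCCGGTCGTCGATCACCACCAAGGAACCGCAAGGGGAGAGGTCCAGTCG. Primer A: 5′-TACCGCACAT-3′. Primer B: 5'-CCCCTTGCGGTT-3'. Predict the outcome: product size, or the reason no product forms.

Primer A (TACCGCACAT) matches the top strand at positions 26–35; it acts as a forward primer.
Primer B's reverse complement is AACCGCAAGGGG, matching the top strand at positions 106–117; it acts as a reverse primer.
The 3' ends face each other across positions 26–117, giving a 92 bp product.

Yes — a 92 bp product.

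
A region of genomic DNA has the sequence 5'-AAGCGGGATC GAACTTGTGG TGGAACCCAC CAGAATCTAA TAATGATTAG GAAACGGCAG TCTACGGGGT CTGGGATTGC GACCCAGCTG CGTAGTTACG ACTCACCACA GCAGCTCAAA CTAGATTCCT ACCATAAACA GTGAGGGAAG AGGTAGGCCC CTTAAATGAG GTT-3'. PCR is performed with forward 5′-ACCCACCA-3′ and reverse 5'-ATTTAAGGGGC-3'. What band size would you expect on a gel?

143 bp

Scanning the template, ACCCACCA occurs at positions 25–32; this primer anneals to the bottom strand there with its 3' end pointing downstream.
Taking the reverse complement of ATTTAAGGGGC gives GCCCCTTAAAT, found at positions 157–167 on the template; the primer anneals here to the top strand with its 3' end pointing upstream.
The product runs from position 25 to position 167, so its length is 167 − 25 + 1 = 143 bp.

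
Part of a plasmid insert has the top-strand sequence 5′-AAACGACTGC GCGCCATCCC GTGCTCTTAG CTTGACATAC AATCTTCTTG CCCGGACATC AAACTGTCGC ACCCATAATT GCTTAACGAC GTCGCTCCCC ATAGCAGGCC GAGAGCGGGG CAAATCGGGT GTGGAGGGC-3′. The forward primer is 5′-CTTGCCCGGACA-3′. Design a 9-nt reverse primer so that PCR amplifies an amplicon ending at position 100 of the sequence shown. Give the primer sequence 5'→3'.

The forward primer binds at positions 47–58; the product's 3' end on the top strand is position 100.
The reverse primer anneals to the top strand over positions 92–100, i.e. to TCGCTCCCC.
Its sequence written 5'→3' is the reverse complement: GGGGAGCGA.

5'-GGGGAGCGA-3'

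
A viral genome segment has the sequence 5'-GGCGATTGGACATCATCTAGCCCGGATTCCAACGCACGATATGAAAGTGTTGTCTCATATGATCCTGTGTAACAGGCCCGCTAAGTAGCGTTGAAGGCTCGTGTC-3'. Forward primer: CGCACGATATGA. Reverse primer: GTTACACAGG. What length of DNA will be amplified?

The forward primer matches the template at positions 33–44.
The reverse primer's reverse complement is CCTGTGTAAC, which matches the template at positions 64–73.
Amplicon spans positions 33–73: 41 bp.

41 bp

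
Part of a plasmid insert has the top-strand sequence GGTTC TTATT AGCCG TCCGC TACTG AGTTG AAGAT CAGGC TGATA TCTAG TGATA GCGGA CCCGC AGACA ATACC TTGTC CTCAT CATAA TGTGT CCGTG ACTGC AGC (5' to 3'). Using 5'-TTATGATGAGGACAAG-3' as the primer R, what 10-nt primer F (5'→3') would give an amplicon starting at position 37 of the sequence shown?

5'-AGGCTGATAT-3'

The reverse primer's reverse complement CTTGTCCTCATCATAA matches the template at positions 75–90; the product starts at position 37.
The forward primer is identical to the top strand over positions 37–46: AGGCTGATAT.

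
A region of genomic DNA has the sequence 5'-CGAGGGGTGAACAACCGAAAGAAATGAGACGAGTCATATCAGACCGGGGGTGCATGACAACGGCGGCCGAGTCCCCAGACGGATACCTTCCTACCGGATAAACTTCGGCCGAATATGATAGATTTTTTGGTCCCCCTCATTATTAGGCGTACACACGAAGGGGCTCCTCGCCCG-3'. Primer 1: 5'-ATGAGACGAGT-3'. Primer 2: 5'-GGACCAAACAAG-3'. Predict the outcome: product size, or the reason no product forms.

Primer 2 (GGACCAAACAAG) does not match the top strand, and its reverse complement CTTGTTTGGTCC does not match either.
With no annealing site for primer 2, no amplification occurs.

No product — primer 2 has no binding site in the template.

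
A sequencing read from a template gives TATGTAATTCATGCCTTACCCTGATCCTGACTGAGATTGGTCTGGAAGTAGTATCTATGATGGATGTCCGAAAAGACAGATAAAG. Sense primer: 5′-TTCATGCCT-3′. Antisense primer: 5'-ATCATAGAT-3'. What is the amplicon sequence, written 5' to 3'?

5'-TTCATGCCTTACCCTGATCCTGACTGAGATTGGTCTGGAAGTAGTATCTATGAT-3'

Scanning the template, TTCATGCCT occurs at positions 8–16; this primer anneals to the bottom strand there with its 3' end pointing downstream.
Taking the reverse complement of ATCATAGAT gives ATCTATGAT, found at positions 53–61 on the template; the primer anneals here to the top strand with its 3' end pointing upstream.
The product is the template from position 8 through 61 (54 bp).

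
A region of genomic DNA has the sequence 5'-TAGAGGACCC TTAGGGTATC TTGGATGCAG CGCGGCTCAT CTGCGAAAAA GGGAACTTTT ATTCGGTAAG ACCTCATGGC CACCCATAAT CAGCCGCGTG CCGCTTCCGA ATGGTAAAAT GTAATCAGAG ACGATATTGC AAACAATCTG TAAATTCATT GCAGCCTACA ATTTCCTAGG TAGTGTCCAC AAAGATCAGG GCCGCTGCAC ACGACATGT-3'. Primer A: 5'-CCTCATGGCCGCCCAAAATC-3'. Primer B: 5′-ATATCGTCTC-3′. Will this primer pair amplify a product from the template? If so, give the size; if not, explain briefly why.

No product — primer A has no binding site in the template.

Primer A (CCTCATGGCCGCCCAAAATC) does not match the top strand, and its reverse complement GATTTTGGGCGGCCATGAGG does not match either.
With no annealing site for primer A, no amplification occurs.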